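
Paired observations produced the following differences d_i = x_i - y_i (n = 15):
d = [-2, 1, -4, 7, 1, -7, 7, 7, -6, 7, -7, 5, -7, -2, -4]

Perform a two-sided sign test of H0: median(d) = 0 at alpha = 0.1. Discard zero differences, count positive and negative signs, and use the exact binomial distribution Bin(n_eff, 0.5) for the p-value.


Step 1: Discard zero differences. Original n = 15; n_eff = number of nonzero differences = 15.
Nonzero differences (with sign): -2, +1, -4, +7, +1, -7, +7, +7, -6, +7, -7, +5, -7, -2, -4
Step 2: Count signs: positive = 7, negative = 8.
Step 3: Under H0: P(positive) = 0.5, so the number of positives S ~ Bin(15, 0.5).
Step 4: Two-sided exact p-value = sum of Bin(15,0.5) probabilities at or below the observed probability = 1.000000.
Step 5: alpha = 0.1. fail to reject H0.

n_eff = 15, pos = 7, neg = 8, p = 1.000000, fail to reject H0.


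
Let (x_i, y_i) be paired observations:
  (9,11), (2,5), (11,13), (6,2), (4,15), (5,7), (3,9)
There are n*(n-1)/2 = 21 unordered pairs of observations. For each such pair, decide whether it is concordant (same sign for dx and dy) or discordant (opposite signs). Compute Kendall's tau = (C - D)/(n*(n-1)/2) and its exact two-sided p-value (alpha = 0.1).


Step 1: Enumerate the 21 unordered pairs (i,j) with i<j and classify each by sign(x_j-x_i) * sign(y_j-y_i).
  (1,2):dx=-7,dy=-6->C; (1,3):dx=+2,dy=+2->C; (1,4):dx=-3,dy=-9->C; (1,5):dx=-5,dy=+4->D
  (1,6):dx=-4,dy=-4->C; (1,7):dx=-6,dy=-2->C; (2,3):dx=+9,dy=+8->C; (2,4):dx=+4,dy=-3->D
  (2,5):dx=+2,dy=+10->C; (2,6):dx=+3,dy=+2->C; (2,7):dx=+1,dy=+4->C; (3,4):dx=-5,dy=-11->C
  (3,5):dx=-7,dy=+2->D; (3,6):dx=-6,dy=-6->C; (3,7):dx=-8,dy=-4->C; (4,5):dx=-2,dy=+13->D
  (4,6):dx=-1,dy=+5->D; (4,7):dx=-3,dy=+7->D; (5,6):dx=+1,dy=-8->D; (5,7):dx=-1,dy=-6->C
  (6,7):dx=-2,dy=+2->D
Step 2: C = 13, D = 8, total pairs = 21.
Step 3: tau = (C - D)/(n(n-1)/2) = (13 - 8)/21 = 0.238095.
Step 4: Exact two-sided p-value (enumerate n! = 5040 permutations of y under H0): p = 0.561905.
Step 5: alpha = 0.1. fail to reject H0.

tau_b = 0.2381 (C=13, D=8), p = 0.561905, fail to reject H0.


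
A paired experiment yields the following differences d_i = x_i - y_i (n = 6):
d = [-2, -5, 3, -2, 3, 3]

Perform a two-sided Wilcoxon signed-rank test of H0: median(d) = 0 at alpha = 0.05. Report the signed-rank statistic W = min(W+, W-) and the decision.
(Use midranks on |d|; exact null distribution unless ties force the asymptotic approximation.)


Step 1: Drop any zero differences (none here) and take |d_i|.
|d| = [2, 5, 3, 2, 3, 3]
Step 2: Midrank |d_i| (ties get averaged ranks).
ranks: |2|->1.5, |5|->6, |3|->4, |2|->1.5, |3|->4, |3|->4
Step 3: Attach original signs; sum ranks with positive sign and with negative sign.
W+ = 4 + 4 + 4 = 12
W- = 1.5 + 6 + 1.5 = 9
(Check: W+ + W- = 21 should equal n(n+1)/2 = 21.)
Step 4: Test statistic W = min(W+, W-) = 9.
Step 5: Ties in |d|, so use the tie-corrected normal approximation.
        E[W] = n(n+1)/4 = 6*7/4 = 10.5.
        Tie groups: |d|=2 (t=2), |d|=3 (t=3); sum(t^3 - t) = 30.
        Var[W] = n(n+1)(2n+1)/24 - sum(t^3-t)/48 = 546/24 - 30/48 = 22.125.
        z = (W - E[W]) / sqrt(Var[W]) = (9 - 10.5) / 4.7037 = -0.3189.
        Two-sided p = 2*Phi(z) = 0.749805.
Step 6: alpha = 0.05. fail to reject H0.

W+ = 12, W- = 9, W = min = 9, p = 0.749805, fail to reject H0.


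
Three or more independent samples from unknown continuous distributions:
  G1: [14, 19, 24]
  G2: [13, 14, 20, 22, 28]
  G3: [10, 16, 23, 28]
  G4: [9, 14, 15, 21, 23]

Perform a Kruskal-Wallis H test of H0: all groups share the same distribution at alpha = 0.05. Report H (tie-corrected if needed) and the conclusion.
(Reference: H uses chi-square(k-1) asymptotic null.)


Step 1: Combine all N = 17 observations and assign midranks.
sorted (value, group, rank): (9,G4,1), (10,G3,2), (13,G2,3), (14,G1,5), (14,G2,5), (14,G4,5), (15,G4,7), (16,G3,8), (19,G1,9), (20,G2,10), (21,G4,11), (22,G2,12), (23,G3,13.5), (23,G4,13.5), (24,G1,15), (28,G2,16.5), (28,G3,16.5)
Step 2: Sum ranks within each group.
R_1 = 29 (n_1 = 3)
R_2 = 46.5 (n_2 = 5)
R_3 = 40 (n_3 = 4)
R_4 = 37.5 (n_4 = 5)
Step 3: H = 12/(N(N+1)) * sum(R_i^2/n_i) - 3(N+1)
     = 12/(17*18) * (29^2/3 + 46.5^2/5 + 40^2/4 + 37.5^2/5) - 3*18
     = 0.039216 * 1394.03 - 54
     = 0.667974.
Step 4: Ties present; correction factor C = 1 - 36/(17^3 - 17) = 0.992647. Corrected H = 0.667974 / 0.992647 = 0.672922.
Step 5: Under H0, H ~ chi^2(3); p-value = 0.879554.
Step 6: alpha = 0.05. fail to reject H0.

H = 0.6729, df = 3, p = 0.879554, fail to reject H0.


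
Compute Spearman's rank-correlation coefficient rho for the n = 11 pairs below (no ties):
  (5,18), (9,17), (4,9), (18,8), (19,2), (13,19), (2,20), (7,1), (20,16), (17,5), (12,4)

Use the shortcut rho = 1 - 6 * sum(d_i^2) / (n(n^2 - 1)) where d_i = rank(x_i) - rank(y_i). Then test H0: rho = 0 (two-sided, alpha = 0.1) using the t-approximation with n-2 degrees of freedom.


Step 1: Rank x and y separately (midranks; no ties here).
rank(x): 5->3, 9->5, 4->2, 18->9, 19->10, 13->7, 2->1, 7->4, 20->11, 17->8, 12->6
rank(y): 18->9, 17->8, 9->6, 8->5, 2->2, 19->10, 20->11, 1->1, 16->7, 5->4, 4->3
Step 2: d_i = R_x(i) - R_y(i); compute d_i^2.
  (3-9)^2=36, (5-8)^2=9, (2-6)^2=16, (9-5)^2=16, (10-2)^2=64, (7-10)^2=9, (1-11)^2=100, (4-1)^2=9, (11-7)^2=16, (8-4)^2=16, (6-3)^2=9
sum(d^2) = 300.
Step 3: rho = 1 - 6*300 / (11*(11^2 - 1)) = 1 - 1800/1320 = -0.363636.
Step 4: Under H0, t = rho * sqrt((n-2)/(1-rho^2)) = -1.1711 ~ t(9).
Step 5: Two-sided p-value from the t-distribution with 9 df = 0.271638.
Step 6: alpha = 0.1. fail to reject H0.

rho = -0.3636, p = 0.271638, fail to reject H0 at alpha = 0.1.


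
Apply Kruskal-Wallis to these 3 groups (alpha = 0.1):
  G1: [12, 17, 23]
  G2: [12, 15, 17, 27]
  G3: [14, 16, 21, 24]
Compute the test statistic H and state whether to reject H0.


Step 1: Combine all N = 11 observations and assign midranks.
sorted (value, group, rank): (12,G1,1.5), (12,G2,1.5), (14,G3,3), (15,G2,4), (16,G3,5), (17,G1,6.5), (17,G2,6.5), (21,G3,8), (23,G1,9), (24,G3,10), (27,G2,11)
Step 2: Sum ranks within each group.
R_1 = 17 (n_1 = 3)
R_2 = 23 (n_2 = 4)
R_3 = 26 (n_3 = 4)
Step 3: H = 12/(N(N+1)) * sum(R_i^2/n_i) - 3(N+1)
     = 12/(11*12) * (17^2/3 + 23^2/4 + 26^2/4) - 3*12
     = 0.090909 * 397.583 - 36
     = 0.143939.
Step 4: Ties present; correction factor C = 1 - 12/(11^3 - 11) = 0.990909. Corrected H = 0.143939 / 0.990909 = 0.145260.
Step 5: Under H0, H ~ chi^2(2); p-value = 0.929945.
Step 6: alpha = 0.1. fail to reject H0.

H = 0.1453, df = 2, p = 0.929945, fail to reject H0.


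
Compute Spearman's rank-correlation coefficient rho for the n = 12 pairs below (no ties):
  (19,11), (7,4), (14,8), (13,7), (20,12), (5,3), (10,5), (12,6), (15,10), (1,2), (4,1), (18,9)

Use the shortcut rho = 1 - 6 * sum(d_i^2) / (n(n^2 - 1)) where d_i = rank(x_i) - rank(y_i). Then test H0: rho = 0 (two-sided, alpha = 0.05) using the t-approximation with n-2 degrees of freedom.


Step 1: Rank x and y separately (midranks; no ties here).
rank(x): 19->11, 7->4, 14->8, 13->7, 20->12, 5->3, 10->5, 12->6, 15->9, 1->1, 4->2, 18->10
rank(y): 11->11, 4->4, 8->8, 7->7, 12->12, 3->3, 5->5, 6->6, 10->10, 2->2, 1->1, 9->9
Step 2: d_i = R_x(i) - R_y(i); compute d_i^2.
  (11-11)^2=0, (4-4)^2=0, (8-8)^2=0, (7-7)^2=0, (12-12)^2=0, (3-3)^2=0, (5-5)^2=0, (6-6)^2=0, (9-10)^2=1, (1-2)^2=1, (2-1)^2=1, (10-9)^2=1
sum(d^2) = 4.
Step 3: rho = 1 - 6*4 / (12*(12^2 - 1)) = 1 - 24/1716 = 0.986014.
Step 4: Under H0, t = rho * sqrt((n-2)/(1-rho^2)) = 18.7088 ~ t(10).
Step 5: Two-sided p-value from the t-distribution with 10 df = 0.000000.
Step 6: alpha = 0.05. reject H0.

rho = 0.9860, p = 0.000000, reject H0 at alpha = 0.05.


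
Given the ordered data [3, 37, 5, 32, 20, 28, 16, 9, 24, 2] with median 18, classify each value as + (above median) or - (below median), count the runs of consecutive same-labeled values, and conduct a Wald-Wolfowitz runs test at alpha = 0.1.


Step 1: Compute median = 18; label A = above, B = below.
Labels in order: BABAAABBAB  (n_A = 5, n_B = 5)
Step 2: Count runs R = 7.
Step 3: Under H0 (random ordering), E[R] = 2*n_A*n_B/(n_A+n_B) + 1 = 2*5*5/10 + 1 = 6.0000.
        Var[R] = 2*n_A*n_B*(2*n_A*n_B - n_A - n_B) / ((n_A+n_B)^2 * (n_A+n_B-1)) = 2000/900 = 2.2222.
        SD[R] = 1.4907.
Step 4: Continuity-corrected z = (R - 0.5 - E[R]) / SD[R] = (7 - 0.5 - 6.0000) / 1.4907 = 0.3354.
Step 5: Two-sided p-value via normal approximation = 2*(1 - Phi(|z|)) = 0.737316.
Step 6: alpha = 0.1. fail to reject H0.

R = 7, z = 0.3354, p = 0.737316, fail to reject H0.


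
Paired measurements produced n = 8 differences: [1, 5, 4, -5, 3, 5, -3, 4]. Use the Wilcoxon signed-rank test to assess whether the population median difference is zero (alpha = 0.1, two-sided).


Step 1: Drop any zero differences (none here) and take |d_i|.
|d| = [1, 5, 4, 5, 3, 5, 3, 4]
Step 2: Midrank |d_i| (ties get averaged ranks).
ranks: |1|->1, |5|->7, |4|->4.5, |5|->7, |3|->2.5, |5|->7, |3|->2.5, |4|->4.5
Step 3: Attach original signs; sum ranks with positive sign and with negative sign.
W+ = 1 + 7 + 4.5 + 2.5 + 7 + 4.5 = 26.5
W- = 7 + 2.5 = 9.5
(Check: W+ + W- = 36 should equal n(n+1)/2 = 36.)
Step 4: Test statistic W = min(W+, W-) = 9.5.
Step 5: Ties in |d|, so use the tie-corrected normal approximation.
        E[W] = n(n+1)/4 = 8*9/4 = 18.
        Tie groups: |d|=3 (t=2), |d|=4 (t=2), |d|=5 (t=3); sum(t^3 - t) = 36.
        Var[W] = n(n+1)(2n+1)/24 - sum(t^3-t)/48 = 1224/24 - 36/48 = 50.25.
        z = (W - E[W]) / sqrt(Var[W]) = (9.5 - 18) / 7.0887 = -1.1991.
        Two-sided p = 2*Phi(z) = 0.230494.
Step 6: alpha = 0.1. fail to reject H0.

W+ = 26.5, W- = 9.5, W = min = 9.5, p = 0.230494, fail to reject H0.


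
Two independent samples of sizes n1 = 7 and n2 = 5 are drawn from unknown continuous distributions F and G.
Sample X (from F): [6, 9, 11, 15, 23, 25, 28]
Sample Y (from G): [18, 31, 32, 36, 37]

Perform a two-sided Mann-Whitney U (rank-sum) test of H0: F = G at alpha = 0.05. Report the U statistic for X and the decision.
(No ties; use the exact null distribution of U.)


Step 1: Combine and sort all 12 observations; assign midranks.
sorted (value, group): (6,X), (9,X), (11,X), (15,X), (18,Y), (23,X), (25,X), (28,X), (31,Y), (32,Y), (36,Y), (37,Y)
ranks: 6->1, 9->2, 11->3, 15->4, 18->5, 23->6, 25->7, 28->8, 31->9, 32->10, 36->11, 37->12
Step 2: Rank sum for X: R1 = 1 + 2 + 3 + 4 + 6 + 7 + 8 = 31.
Step 3: U_X = R1 - n1(n1+1)/2 = 31 - 7*8/2 = 31 - 28 = 3.
       U_Y = n1*n2 - U_X = 35 - 3 = 32.
Step 4: No ties, so the exact null distribution of U (based on enumerating the C(12,7) = 792 equally likely rank assignments) gives the two-sided p-value.
Step 5: p-value = 0.017677; compare to alpha = 0.05. reject H0.

U_X = 3, p = 0.017677, reject H0 at alpha = 0.05.


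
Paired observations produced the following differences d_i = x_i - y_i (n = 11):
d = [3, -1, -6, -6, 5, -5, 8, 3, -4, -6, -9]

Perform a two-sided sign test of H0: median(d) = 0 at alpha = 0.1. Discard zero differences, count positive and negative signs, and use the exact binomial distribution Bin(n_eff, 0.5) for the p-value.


Step 1: Discard zero differences. Original n = 11; n_eff = number of nonzero differences = 11.
Nonzero differences (with sign): +3, -1, -6, -6, +5, -5, +8, +3, -4, -6, -9
Step 2: Count signs: positive = 4, negative = 7.
Step 3: Under H0: P(positive) = 0.5, so the number of positives S ~ Bin(11, 0.5).
Step 4: Two-sided exact p-value = sum of Bin(11,0.5) probabilities at or below the observed probability = 0.548828.
Step 5: alpha = 0.1. fail to reject H0.

n_eff = 11, pos = 4, neg = 7, p = 0.548828, fail to reject H0.


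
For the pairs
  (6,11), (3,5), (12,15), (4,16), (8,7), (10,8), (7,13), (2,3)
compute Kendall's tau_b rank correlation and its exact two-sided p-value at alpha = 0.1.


Step 1: Enumerate the 28 unordered pairs (i,j) with i<j and classify each by sign(x_j-x_i) * sign(y_j-y_i).
  (1,2):dx=-3,dy=-6->C; (1,3):dx=+6,dy=+4->C; (1,4):dx=-2,dy=+5->D; (1,5):dx=+2,dy=-4->D
  (1,6):dx=+4,dy=-3->D; (1,7):dx=+1,dy=+2->C; (1,8):dx=-4,dy=-8->C; (2,3):dx=+9,dy=+10->C
  (2,4):dx=+1,dy=+11->C; (2,5):dx=+5,dy=+2->C; (2,6):dx=+7,dy=+3->C; (2,7):dx=+4,dy=+8->C
  (2,8):dx=-1,dy=-2->C; (3,4):dx=-8,dy=+1->D; (3,5):dx=-4,dy=-8->C; (3,6):dx=-2,dy=-7->C
  (3,7):dx=-5,dy=-2->C; (3,8):dx=-10,dy=-12->C; (4,5):dx=+4,dy=-9->D; (4,6):dx=+6,dy=-8->D
  (4,7):dx=+3,dy=-3->D; (4,8):dx=-2,dy=-13->C; (5,6):dx=+2,dy=+1->C; (5,7):dx=-1,dy=+6->D
  (5,8):dx=-6,dy=-4->C; (6,7):dx=-3,dy=+5->D; (6,8):dx=-8,dy=-5->C; (7,8):dx=-5,dy=-10->C
Step 2: C = 19, D = 9, total pairs = 28.
Step 3: tau = (C - D)/(n(n-1)/2) = (19 - 9)/28 = 0.357143.
Step 4: Exact two-sided p-value (enumerate n! = 40320 permutations of y under H0): p = 0.275099.
Step 5: alpha = 0.1. fail to reject H0.

tau_b = 0.3571 (C=19, D=9), p = 0.275099, fail to reject H0.


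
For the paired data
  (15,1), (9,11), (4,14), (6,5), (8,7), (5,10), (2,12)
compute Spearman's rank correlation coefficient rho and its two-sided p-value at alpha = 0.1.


Step 1: Rank x and y separately (midranks; no ties here).
rank(x): 15->7, 9->6, 4->2, 6->4, 8->5, 5->3, 2->1
rank(y): 1->1, 11->5, 14->7, 5->2, 7->3, 10->4, 12->6
Step 2: d_i = R_x(i) - R_y(i); compute d_i^2.
  (7-1)^2=36, (6-5)^2=1, (2-7)^2=25, (4-2)^2=4, (5-3)^2=4, (3-4)^2=1, (1-6)^2=25
sum(d^2) = 96.
Step 3: rho = 1 - 6*96 / (7*(7^2 - 1)) = 1 - 576/336 = -0.714286.
Step 4: Under H0, t = rho * sqrt((n-2)/(1-rho^2)) = -2.2822 ~ t(5).
Step 5: Two-sided p-value from the t-distribution with 5 df = 0.071344.
Step 6: alpha = 0.1. reject H0.

rho = -0.7143, p = 0.071344, reject H0 at alpha = 0.1.


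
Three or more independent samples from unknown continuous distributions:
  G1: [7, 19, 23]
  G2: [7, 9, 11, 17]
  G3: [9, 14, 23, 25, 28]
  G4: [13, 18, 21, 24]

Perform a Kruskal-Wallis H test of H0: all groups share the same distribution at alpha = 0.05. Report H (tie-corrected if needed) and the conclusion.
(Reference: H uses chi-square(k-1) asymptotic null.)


Step 1: Combine all N = 16 observations and assign midranks.
sorted (value, group, rank): (7,G1,1.5), (7,G2,1.5), (9,G2,3.5), (9,G3,3.5), (11,G2,5), (13,G4,6), (14,G3,7), (17,G2,8), (18,G4,9), (19,G1,10), (21,G4,11), (23,G1,12.5), (23,G3,12.5), (24,G4,14), (25,G3,15), (28,G3,16)
Step 2: Sum ranks within each group.
R_1 = 24 (n_1 = 3)
R_2 = 18 (n_2 = 4)
R_3 = 54 (n_3 = 5)
R_4 = 40 (n_4 = 4)
Step 3: H = 12/(N(N+1)) * sum(R_i^2/n_i) - 3(N+1)
     = 12/(16*17) * (24^2/3 + 18^2/4 + 54^2/5 + 40^2/4) - 3*17
     = 0.044118 * 1256.2 - 51
     = 4.420588.
Step 4: Ties present; correction factor C = 1 - 18/(16^3 - 16) = 0.995588. Corrected H = 4.420588 / 0.995588 = 4.440177.
Step 5: Under H0, H ~ chi^2(3); p-value = 0.217689.
Step 6: alpha = 0.05. fail to reject H0.

H = 4.4402, df = 3, p = 0.217689, fail to reject H0.


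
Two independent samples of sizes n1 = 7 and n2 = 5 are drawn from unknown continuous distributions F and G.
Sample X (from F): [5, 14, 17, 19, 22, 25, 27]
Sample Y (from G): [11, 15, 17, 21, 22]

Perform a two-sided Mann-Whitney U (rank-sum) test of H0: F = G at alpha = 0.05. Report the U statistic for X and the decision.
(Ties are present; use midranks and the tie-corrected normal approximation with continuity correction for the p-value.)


Step 1: Combine and sort all 12 observations; assign midranks.
sorted (value, group): (5,X), (11,Y), (14,X), (15,Y), (17,X), (17,Y), (19,X), (21,Y), (22,X), (22,Y), (25,X), (27,X)
ranks: 5->1, 11->2, 14->3, 15->4, 17->5.5, 17->5.5, 19->7, 21->8, 22->9.5, 22->9.5, 25->11, 27->12
Step 2: Rank sum for X: R1 = 1 + 3 + 5.5 + 7 + 9.5 + 11 + 12 = 49.
Step 3: U_X = R1 - n1(n1+1)/2 = 49 - 7*8/2 = 49 - 28 = 21.
       U_Y = n1*n2 - U_X = 35 - 21 = 14.
Step 4: Ties are present, so use the tie-corrected normal approximation (with continuity correction) for the p-value.
Step 5: p-value = 0.624905; compare to alpha = 0.05. fail to reject H0.

U_X = 21, p = 0.624905, fail to reject H0 at alpha = 0.05.


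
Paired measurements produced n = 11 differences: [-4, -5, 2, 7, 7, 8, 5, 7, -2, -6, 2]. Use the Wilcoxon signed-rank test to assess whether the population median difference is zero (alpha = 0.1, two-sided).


Step 1: Drop any zero differences (none here) and take |d_i|.
|d| = [4, 5, 2, 7, 7, 8, 5, 7, 2, 6, 2]
Step 2: Midrank |d_i| (ties get averaged ranks).
ranks: |4|->4, |5|->5.5, |2|->2, |7|->9, |7|->9, |8|->11, |5|->5.5, |7|->9, |2|->2, |6|->7, |2|->2
Step 3: Attach original signs; sum ranks with positive sign and with negative sign.
W+ = 2 + 9 + 9 + 11 + 5.5 + 9 + 2 = 47.5
W- = 4 + 5.5 + 2 + 7 = 18.5
(Check: W+ + W- = 66 should equal n(n+1)/2 = 66.)
Step 4: Test statistic W = min(W+, W-) = 18.5.
Step 5: Ties in |d|, so use the tie-corrected normal approximation.
        E[W] = n(n+1)/4 = 11*12/4 = 33.
        Tie groups: |d|=2 (t=3), |d|=5 (t=2), |d|=7 (t=3); sum(t^3 - t) = 54.
        Var[W] = n(n+1)(2n+1)/24 - sum(t^3-t)/48 = 3036/24 - 54/48 = 125.375.
        z = (W - E[W]) / sqrt(Var[W]) = (18.5 - 33) / 11.1971 = -1.2950.
        Two-sided p = 2*Phi(z) = 0.195328.
Step 6: alpha = 0.1. fail to reject H0.

W+ = 47.5, W- = 18.5, W = min = 18.5, p = 0.195328, fail to reject H0.


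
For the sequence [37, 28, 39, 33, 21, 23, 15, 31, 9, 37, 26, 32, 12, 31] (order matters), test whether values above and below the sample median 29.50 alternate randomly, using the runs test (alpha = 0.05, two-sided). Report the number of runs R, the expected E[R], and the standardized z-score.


Step 1: Compute median = 29.50; label A = above, B = below.
Labels in order: ABAABBBABABABA  (n_A = 7, n_B = 7)
Step 2: Count runs R = 11.
Step 3: Under H0 (random ordering), E[R] = 2*n_A*n_B/(n_A+n_B) + 1 = 2*7*7/14 + 1 = 8.0000.
        Var[R] = 2*n_A*n_B*(2*n_A*n_B - n_A - n_B) / ((n_A+n_B)^2 * (n_A+n_B-1)) = 8232/2548 = 3.2308.
        SD[R] = 1.7974.
Step 4: Continuity-corrected z = (R - 0.5 - E[R]) / SD[R] = (11 - 0.5 - 8.0000) / 1.7974 = 1.3909.
Step 5: Two-sided p-value via normal approximation = 2*(1 - Phi(|z|)) = 0.164264.
Step 6: alpha = 0.05. fail to reject H0.

R = 11, z = 1.3909, p = 0.164264, fail to reject H0.


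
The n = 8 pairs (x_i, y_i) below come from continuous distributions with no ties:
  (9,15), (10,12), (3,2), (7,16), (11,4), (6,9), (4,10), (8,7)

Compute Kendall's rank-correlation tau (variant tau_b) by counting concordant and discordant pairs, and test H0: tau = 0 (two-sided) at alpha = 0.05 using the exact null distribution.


Step 1: Enumerate the 28 unordered pairs (i,j) with i<j and classify each by sign(x_j-x_i) * sign(y_j-y_i).
  (1,2):dx=+1,dy=-3->D; (1,3):dx=-6,dy=-13->C; (1,4):dx=-2,dy=+1->D; (1,5):dx=+2,dy=-11->D
  (1,6):dx=-3,dy=-6->C; (1,7):dx=-5,dy=-5->C; (1,8):dx=-1,dy=-8->C; (2,3):dx=-7,dy=-10->C
  (2,4):dx=-3,dy=+4->D; (2,5):dx=+1,dy=-8->D; (2,6):dx=-4,dy=-3->C; (2,7):dx=-6,dy=-2->C
  (2,8):dx=-2,dy=-5->C; (3,4):dx=+4,dy=+14->C; (3,5):dx=+8,dy=+2->C; (3,6):dx=+3,dy=+7->C
  (3,7):dx=+1,dy=+8->C; (3,8):dx=+5,dy=+5->C; (4,5):dx=+4,dy=-12->D; (4,6):dx=-1,dy=-7->C
  (4,7):dx=-3,dy=-6->C; (4,8):dx=+1,dy=-9->D; (5,6):dx=-5,dy=+5->D; (5,7):dx=-7,dy=+6->D
  (5,8):dx=-3,dy=+3->D; (6,7):dx=-2,dy=+1->D; (6,8):dx=+2,dy=-2->D; (7,8):dx=+4,dy=-3->D
Step 2: C = 15, D = 13, total pairs = 28.
Step 3: tau = (C - D)/(n(n-1)/2) = (15 - 13)/28 = 0.071429.
Step 4: Exact two-sided p-value (enumerate n! = 40320 permutations of y under H0): p = 0.904861.
Step 5: alpha = 0.05. fail to reject H0.

tau_b = 0.0714 (C=15, D=13), p = 0.904861, fail to reject H0.


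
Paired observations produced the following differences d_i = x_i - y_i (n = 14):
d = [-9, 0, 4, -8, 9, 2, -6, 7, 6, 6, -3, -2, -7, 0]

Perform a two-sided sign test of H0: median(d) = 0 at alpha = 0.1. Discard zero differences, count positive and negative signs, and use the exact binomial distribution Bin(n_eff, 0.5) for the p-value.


Step 1: Discard zero differences. Original n = 14; n_eff = number of nonzero differences = 12.
Nonzero differences (with sign): -9, +4, -8, +9, +2, -6, +7, +6, +6, -3, -2, -7
Step 2: Count signs: positive = 6, negative = 6.
Step 3: Under H0: P(positive) = 0.5, so the number of positives S ~ Bin(12, 0.5).
Step 4: Two-sided exact p-value = sum of Bin(12,0.5) probabilities at or below the observed probability = 1.000000.
Step 5: alpha = 0.1. fail to reject H0.

n_eff = 12, pos = 6, neg = 6, p = 1.000000, fail to reject H0.


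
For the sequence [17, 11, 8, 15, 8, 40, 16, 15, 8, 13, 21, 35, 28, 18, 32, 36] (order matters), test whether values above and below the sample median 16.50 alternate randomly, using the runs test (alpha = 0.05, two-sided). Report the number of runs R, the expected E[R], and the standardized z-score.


Step 1: Compute median = 16.50; label A = above, B = below.
Labels in order: ABBBBABBBBAAAAAA  (n_A = 8, n_B = 8)
Step 2: Count runs R = 5.
Step 3: Under H0 (random ordering), E[R] = 2*n_A*n_B/(n_A+n_B) + 1 = 2*8*8/16 + 1 = 9.0000.
        Var[R] = 2*n_A*n_B*(2*n_A*n_B - n_A - n_B) / ((n_A+n_B)^2 * (n_A+n_B-1)) = 14336/3840 = 3.7333.
        SD[R] = 1.9322.
Step 4: Continuity-corrected z = (R + 0.5 - E[R]) / SD[R] = (5 + 0.5 - 9.0000) / 1.9322 = -1.8114.
Step 5: Two-sided p-value via normal approximation = 2*(1 - Phi(|z|)) = 0.070076.
Step 6: alpha = 0.05. fail to reject H0.

R = 5, z = -1.8114, p = 0.070076, fail to reject H0.


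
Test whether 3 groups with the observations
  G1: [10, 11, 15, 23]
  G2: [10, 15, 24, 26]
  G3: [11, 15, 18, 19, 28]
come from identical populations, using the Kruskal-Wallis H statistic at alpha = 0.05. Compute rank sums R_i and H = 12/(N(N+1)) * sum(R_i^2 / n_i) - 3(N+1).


Step 1: Combine all N = 13 observations and assign midranks.
sorted (value, group, rank): (10,G1,1.5), (10,G2,1.5), (11,G1,3.5), (11,G3,3.5), (15,G1,6), (15,G2,6), (15,G3,6), (18,G3,8), (19,G3,9), (23,G1,10), (24,G2,11), (26,G2,12), (28,G3,13)
Step 2: Sum ranks within each group.
R_1 = 21 (n_1 = 4)
R_2 = 30.5 (n_2 = 4)
R_3 = 39.5 (n_3 = 5)
Step 3: H = 12/(N(N+1)) * sum(R_i^2/n_i) - 3(N+1)
     = 12/(13*14) * (21^2/4 + 30.5^2/4 + 39.5^2/5) - 3*14
     = 0.065934 * 654.862 - 42
     = 1.177747.
Step 4: Ties present; correction factor C = 1 - 36/(13^3 - 13) = 0.983516. Corrected H = 1.177747 / 0.983516 = 1.197486.
Step 5: Under H0, H ~ chi^2(2); p-value = 0.549502.
Step 6: alpha = 0.05. fail to reject H0.

H = 1.1975, df = 2, p = 0.549502, fail to reject H0.


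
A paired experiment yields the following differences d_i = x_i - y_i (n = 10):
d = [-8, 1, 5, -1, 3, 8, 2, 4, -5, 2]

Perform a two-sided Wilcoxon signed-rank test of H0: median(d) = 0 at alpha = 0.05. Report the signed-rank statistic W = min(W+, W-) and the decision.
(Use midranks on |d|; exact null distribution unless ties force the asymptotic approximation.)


Step 1: Drop any zero differences (none here) and take |d_i|.
|d| = [8, 1, 5, 1, 3, 8, 2, 4, 5, 2]
Step 2: Midrank |d_i| (ties get averaged ranks).
ranks: |8|->9.5, |1|->1.5, |5|->7.5, |1|->1.5, |3|->5, |8|->9.5, |2|->3.5, |4|->6, |5|->7.5, |2|->3.5
Step 3: Attach original signs; sum ranks with positive sign and with negative sign.
W+ = 1.5 + 7.5 + 5 + 9.5 + 3.5 + 6 + 3.5 = 36.5
W- = 9.5 + 1.5 + 7.5 = 18.5
(Check: W+ + W- = 55 should equal n(n+1)/2 = 55.)
Step 4: Test statistic W = min(W+, W-) = 18.5.
Step 5: Ties in |d|, so use the tie-corrected normal approximation.
        E[W] = n(n+1)/4 = 10*11/4 = 27.5.
        Tie groups: |d|=1 (t=2), |d|=2 (t=2), |d|=5 (t=2), |d|=8 (t=2); sum(t^3 - t) = 24.
        Var[W] = n(n+1)(2n+1)/24 - sum(t^3-t)/48 = 2310/24 - 24/48 = 95.75.
        z = (W - E[W]) / sqrt(Var[W]) = (18.5 - 27.5) / 9.7852 = -0.9198.
        Two-sided p = 2*Phi(z) = 0.357700.
Step 6: alpha = 0.05. fail to reject H0.

W+ = 36.5, W- = 18.5, W = min = 18.5, p = 0.357700, fail to reject H0.


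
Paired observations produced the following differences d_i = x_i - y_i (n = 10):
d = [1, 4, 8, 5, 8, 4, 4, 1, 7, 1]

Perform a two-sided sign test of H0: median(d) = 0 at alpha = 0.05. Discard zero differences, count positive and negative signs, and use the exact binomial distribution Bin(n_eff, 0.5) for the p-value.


Step 1: Discard zero differences. Original n = 10; n_eff = number of nonzero differences = 10.
Nonzero differences (with sign): +1, +4, +8, +5, +8, +4, +4, +1, +7, +1
Step 2: Count signs: positive = 10, negative = 0.
Step 3: Under H0: P(positive) = 0.5, so the number of positives S ~ Bin(10, 0.5).
Step 4: Two-sided exact p-value = sum of Bin(10,0.5) probabilities at or below the observed probability = 0.001953.
Step 5: alpha = 0.05. reject H0.

n_eff = 10, pos = 10, neg = 0, p = 0.001953, reject H0.


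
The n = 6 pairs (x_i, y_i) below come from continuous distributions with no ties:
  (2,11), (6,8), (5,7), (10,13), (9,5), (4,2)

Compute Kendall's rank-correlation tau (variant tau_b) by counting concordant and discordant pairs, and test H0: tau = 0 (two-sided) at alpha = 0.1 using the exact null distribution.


Step 1: Enumerate the 15 unordered pairs (i,j) with i<j and classify each by sign(x_j-x_i) * sign(y_j-y_i).
  (1,2):dx=+4,dy=-3->D; (1,3):dx=+3,dy=-4->D; (1,4):dx=+8,dy=+2->C; (1,5):dx=+7,dy=-6->D
  (1,6):dx=+2,dy=-9->D; (2,3):dx=-1,dy=-1->C; (2,4):dx=+4,dy=+5->C; (2,5):dx=+3,dy=-3->D
  (2,6):dx=-2,dy=-6->C; (3,4):dx=+5,dy=+6->C; (3,5):dx=+4,dy=-2->D; (3,6):dx=-1,dy=-5->C
  (4,5):dx=-1,dy=-8->C; (4,6):dx=-6,dy=-11->C; (5,6):dx=-5,dy=-3->C
Step 2: C = 9, D = 6, total pairs = 15.
Step 3: tau = (C - D)/(n(n-1)/2) = (9 - 6)/15 = 0.200000.
Step 4: Exact two-sided p-value (enumerate n! = 720 permutations of y under H0): p = 0.719444.
Step 5: alpha = 0.1. fail to reject H0.

tau_b = 0.2000 (C=9, D=6), p = 0.719444, fail to reject H0.


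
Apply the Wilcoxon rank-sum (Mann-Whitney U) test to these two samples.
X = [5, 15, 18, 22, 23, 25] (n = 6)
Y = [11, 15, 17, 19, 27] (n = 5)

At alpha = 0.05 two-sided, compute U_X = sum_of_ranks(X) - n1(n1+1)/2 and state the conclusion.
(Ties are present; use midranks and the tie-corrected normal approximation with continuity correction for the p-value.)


Step 1: Combine and sort all 11 observations; assign midranks.
sorted (value, group): (5,X), (11,Y), (15,X), (15,Y), (17,Y), (18,X), (19,Y), (22,X), (23,X), (25,X), (27,Y)
ranks: 5->1, 11->2, 15->3.5, 15->3.5, 17->5, 18->6, 19->7, 22->8, 23->9, 25->10, 27->11
Step 2: Rank sum for X: R1 = 1 + 3.5 + 6 + 8 + 9 + 10 = 37.5.
Step 3: U_X = R1 - n1(n1+1)/2 = 37.5 - 6*7/2 = 37.5 - 21 = 16.5.
       U_Y = n1*n2 - U_X = 30 - 16.5 = 13.5.
Step 4: Ties are present, so use the tie-corrected normal approximation (with continuity correction) for the p-value.
Step 5: p-value = 0.854805; compare to alpha = 0.05. fail to reject H0.

U_X = 16.5, p = 0.854805, fail to reject H0 at alpha = 0.05.


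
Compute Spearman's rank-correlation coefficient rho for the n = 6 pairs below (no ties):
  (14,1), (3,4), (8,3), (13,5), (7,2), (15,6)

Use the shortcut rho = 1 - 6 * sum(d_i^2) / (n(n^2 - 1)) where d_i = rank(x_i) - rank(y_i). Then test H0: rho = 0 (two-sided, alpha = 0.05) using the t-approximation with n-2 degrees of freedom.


Step 1: Rank x and y separately (midranks; no ties here).
rank(x): 14->5, 3->1, 8->3, 13->4, 7->2, 15->6
rank(y): 1->1, 4->4, 3->3, 5->5, 2->2, 6->6
Step 2: d_i = R_x(i) - R_y(i); compute d_i^2.
  (5-1)^2=16, (1-4)^2=9, (3-3)^2=0, (4-5)^2=1, (2-2)^2=0, (6-6)^2=0
sum(d^2) = 26.
Step 3: rho = 1 - 6*26 / (6*(6^2 - 1)) = 1 - 156/210 = 0.257143.
Step 4: Under H0, t = rho * sqrt((n-2)/(1-rho^2)) = 0.5322 ~ t(4).
Step 5: Two-sided p-value from the t-distribution with 4 df = 0.622787.
Step 6: alpha = 0.05. fail to reject H0.

rho = 0.2571, p = 0.622787, fail to reject H0 at alpha = 0.05.


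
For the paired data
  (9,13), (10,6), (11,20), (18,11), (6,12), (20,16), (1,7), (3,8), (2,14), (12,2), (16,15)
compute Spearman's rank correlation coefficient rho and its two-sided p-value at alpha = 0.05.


Step 1: Rank x and y separately (midranks; no ties here).
rank(x): 9->5, 10->6, 11->7, 18->10, 6->4, 20->11, 1->1, 3->3, 2->2, 12->8, 16->9
rank(y): 13->7, 6->2, 20->11, 11->5, 12->6, 16->10, 7->3, 8->4, 14->8, 2->1, 15->9
Step 2: d_i = R_x(i) - R_y(i); compute d_i^2.
  (5-7)^2=4, (6-2)^2=16, (7-11)^2=16, (10-5)^2=25, (4-6)^2=4, (11-10)^2=1, (1-3)^2=4, (3-4)^2=1, (2-8)^2=36, (8-1)^2=49, (9-9)^2=0
sum(d^2) = 156.
Step 3: rho = 1 - 6*156 / (11*(11^2 - 1)) = 1 - 936/1320 = 0.290909.
Step 4: Under H0, t = rho * sqrt((n-2)/(1-rho^2)) = 0.9122 ~ t(9).
Step 5: Two-sided p-value from the t-distribution with 9 df = 0.385457.
Step 6: alpha = 0.05. fail to reject H0.

rho = 0.2909, p = 0.385457, fail to reject H0 at alpha = 0.05.


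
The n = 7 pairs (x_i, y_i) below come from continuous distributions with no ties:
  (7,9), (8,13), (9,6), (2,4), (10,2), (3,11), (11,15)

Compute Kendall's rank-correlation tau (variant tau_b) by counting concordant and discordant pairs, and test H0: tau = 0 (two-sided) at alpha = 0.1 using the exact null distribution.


Step 1: Enumerate the 21 unordered pairs (i,j) with i<j and classify each by sign(x_j-x_i) * sign(y_j-y_i).
  (1,2):dx=+1,dy=+4->C; (1,3):dx=+2,dy=-3->D; (1,4):dx=-5,dy=-5->C; (1,5):dx=+3,dy=-7->D
  (1,6):dx=-4,dy=+2->D; (1,7):dx=+4,dy=+6->C; (2,3):dx=+1,dy=-7->D; (2,4):dx=-6,dy=-9->C
  (2,5):dx=+2,dy=-11->D; (2,6):dx=-5,dy=-2->C; (2,7):dx=+3,dy=+2->C; (3,4):dx=-7,dy=-2->C
  (3,5):dx=+1,dy=-4->D; (3,6):dx=-6,dy=+5->D; (3,7):dx=+2,dy=+9->C; (4,5):dx=+8,dy=-2->D
  (4,6):dx=+1,dy=+7->C; (4,7):dx=+9,dy=+11->C; (5,6):dx=-7,dy=+9->D; (5,7):dx=+1,dy=+13->C
  (6,7):dx=+8,dy=+4->C
Step 2: C = 12, D = 9, total pairs = 21.
Step 3: tau = (C - D)/(n(n-1)/2) = (12 - 9)/21 = 0.142857.
Step 4: Exact two-sided p-value (enumerate n! = 5040 permutations of y under H0): p = 0.772619.
Step 5: alpha = 0.1. fail to reject H0.

tau_b = 0.1429 (C=12, D=9), p = 0.772619, fail to reject H0.


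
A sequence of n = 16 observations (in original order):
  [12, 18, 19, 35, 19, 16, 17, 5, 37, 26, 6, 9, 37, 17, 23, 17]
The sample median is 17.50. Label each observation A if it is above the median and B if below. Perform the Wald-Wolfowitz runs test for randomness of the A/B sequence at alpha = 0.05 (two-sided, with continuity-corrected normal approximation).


Step 1: Compute median = 17.50; label A = above, B = below.
Labels in order: BAAAABBBAABBABAB  (n_A = 8, n_B = 8)
Step 2: Count runs R = 9.
Step 3: Under H0 (random ordering), E[R] = 2*n_A*n_B/(n_A+n_B) + 1 = 2*8*8/16 + 1 = 9.0000.
        Var[R] = 2*n_A*n_B*(2*n_A*n_B - n_A - n_B) / ((n_A+n_B)^2 * (n_A+n_B-1)) = 14336/3840 = 3.7333.
        SD[R] = 1.9322.
Step 4: R = E[R], so z = 0 with no continuity correction.
Step 5: Two-sided p-value via normal approximation = 2*(1 - Phi(|z|)) = 1.000000.
Step 6: alpha = 0.05. fail to reject H0.

R = 9, z = 0.0000, p = 1.000000, fail to reject H0.


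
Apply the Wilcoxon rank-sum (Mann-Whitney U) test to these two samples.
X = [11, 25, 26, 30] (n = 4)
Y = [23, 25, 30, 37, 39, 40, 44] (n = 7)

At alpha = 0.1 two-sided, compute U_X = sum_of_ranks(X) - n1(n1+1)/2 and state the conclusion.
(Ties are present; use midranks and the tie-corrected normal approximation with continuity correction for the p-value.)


Step 1: Combine and sort all 11 observations; assign midranks.
sorted (value, group): (11,X), (23,Y), (25,X), (25,Y), (26,X), (30,X), (30,Y), (37,Y), (39,Y), (40,Y), (44,Y)
ranks: 11->1, 23->2, 25->3.5, 25->3.5, 26->5, 30->6.5, 30->6.5, 37->8, 39->9, 40->10, 44->11
Step 2: Rank sum for X: R1 = 1 + 3.5 + 5 + 6.5 = 16.
Step 3: U_X = R1 - n1(n1+1)/2 = 16 - 4*5/2 = 16 - 10 = 6.
       U_Y = n1*n2 - U_X = 28 - 6 = 22.
Step 4: Ties are present, so use the tie-corrected normal approximation (with continuity correction) for the p-value.
Step 5: p-value = 0.154489; compare to alpha = 0.1. fail to reject H0.

U_X = 6, p = 0.154489, fail to reject H0 at alpha = 0.1.


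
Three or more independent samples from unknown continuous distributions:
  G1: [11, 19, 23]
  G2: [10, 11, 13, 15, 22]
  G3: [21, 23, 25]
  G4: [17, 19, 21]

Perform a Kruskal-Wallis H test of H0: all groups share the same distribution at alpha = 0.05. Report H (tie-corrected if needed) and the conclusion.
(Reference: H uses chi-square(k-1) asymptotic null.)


Step 1: Combine all N = 14 observations and assign midranks.
sorted (value, group, rank): (10,G2,1), (11,G1,2.5), (11,G2,2.5), (13,G2,4), (15,G2,5), (17,G4,6), (19,G1,7.5), (19,G4,7.5), (21,G3,9.5), (21,G4,9.5), (22,G2,11), (23,G1,12.5), (23,G3,12.5), (25,G3,14)
Step 2: Sum ranks within each group.
R_1 = 22.5 (n_1 = 3)
R_2 = 23.5 (n_2 = 5)
R_3 = 36 (n_3 = 3)
R_4 = 23 (n_4 = 3)
Step 3: H = 12/(N(N+1)) * sum(R_i^2/n_i) - 3(N+1)
     = 12/(14*15) * (22.5^2/3 + 23.5^2/5 + 36^2/3 + 23^2/3) - 3*15
     = 0.057143 * 887.533 - 45
     = 5.716190.
Step 4: Ties present; correction factor C = 1 - 24/(14^3 - 14) = 0.991209. Corrected H = 5.716190 / 0.991209 = 5.766888.
Step 5: Under H0, H ~ chi^2(3); p-value = 0.123519.
Step 6: alpha = 0.05. fail to reject H0.

H = 5.7669, df = 3, p = 0.123519, fail to reject H0.


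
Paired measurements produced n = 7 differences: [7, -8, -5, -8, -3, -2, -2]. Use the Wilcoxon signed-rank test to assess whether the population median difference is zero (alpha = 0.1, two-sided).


Step 1: Drop any zero differences (none here) and take |d_i|.
|d| = [7, 8, 5, 8, 3, 2, 2]
Step 2: Midrank |d_i| (ties get averaged ranks).
ranks: |7|->5, |8|->6.5, |5|->4, |8|->6.5, |3|->3, |2|->1.5, |2|->1.5
Step 3: Attach original signs; sum ranks with positive sign and with negative sign.
W+ = 5 = 5
W- = 6.5 + 4 + 6.5 + 3 + 1.5 + 1.5 = 23
(Check: W+ + W- = 28 should equal n(n+1)/2 = 28.)
Step 4: Test statistic W = min(W+, W-) = 5.
Step 5: Ties in |d|, so use the tie-corrected normal approximation.
        E[W] = n(n+1)/4 = 7*8/4 = 14.
        Tie groups: |d|=2 (t=2), |d|=8 (t=2); sum(t^3 - t) = 12.
        Var[W] = n(n+1)(2n+1)/24 - sum(t^3-t)/48 = 840/24 - 12/48 = 34.75.
        z = (W - E[W]) / sqrt(Var[W]) = (5 - 14) / 5.8949 = -1.5267.
        Two-sided p = 2*Phi(z) = 0.126826.
Step 6: alpha = 0.1. fail to reject H0.

W+ = 5, W- = 23, W = min = 5, p = 0.126826, fail to reject H0.


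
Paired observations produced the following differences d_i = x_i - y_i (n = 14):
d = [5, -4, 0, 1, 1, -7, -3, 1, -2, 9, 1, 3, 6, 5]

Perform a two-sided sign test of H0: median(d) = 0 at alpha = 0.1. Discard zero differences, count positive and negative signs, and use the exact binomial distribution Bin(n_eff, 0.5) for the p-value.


Step 1: Discard zero differences. Original n = 14; n_eff = number of nonzero differences = 13.
Nonzero differences (with sign): +5, -4, +1, +1, -7, -3, +1, -2, +9, +1, +3, +6, +5
Step 2: Count signs: positive = 9, negative = 4.
Step 3: Under H0: P(positive) = 0.5, so the number of positives S ~ Bin(13, 0.5).
Step 4: Two-sided exact p-value = sum of Bin(13,0.5) probabilities at or below the observed probability = 0.266846.
Step 5: alpha = 0.1. fail to reject H0.

n_eff = 13, pos = 9, neg = 4, p = 0.266846, fail to reject H0.


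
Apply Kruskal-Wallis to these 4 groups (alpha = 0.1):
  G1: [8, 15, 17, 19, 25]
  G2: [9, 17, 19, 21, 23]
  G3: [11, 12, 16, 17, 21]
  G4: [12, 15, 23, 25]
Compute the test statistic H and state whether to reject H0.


Step 1: Combine all N = 19 observations and assign midranks.
sorted (value, group, rank): (8,G1,1), (9,G2,2), (11,G3,3), (12,G3,4.5), (12,G4,4.5), (15,G1,6.5), (15,G4,6.5), (16,G3,8), (17,G1,10), (17,G2,10), (17,G3,10), (19,G1,12.5), (19,G2,12.5), (21,G2,14.5), (21,G3,14.5), (23,G2,16.5), (23,G4,16.5), (25,G1,18.5), (25,G4,18.5)
Step 2: Sum ranks within each group.
R_1 = 48.5 (n_1 = 5)
R_2 = 55.5 (n_2 = 5)
R_3 = 40 (n_3 = 5)
R_4 = 46 (n_4 = 4)
Step 3: H = 12/(N(N+1)) * sum(R_i^2/n_i) - 3(N+1)
     = 12/(19*20) * (48.5^2/5 + 55.5^2/5 + 40^2/5 + 46^2/4) - 3*20
     = 0.031579 * 1935.5 - 60
     = 1.121053.
Step 4: Ties present; correction factor C = 1 - 60/(19^3 - 19) = 0.991228. Corrected H = 1.121053 / 0.991228 = 1.130973.
Step 5: Under H0, H ~ chi^2(3); p-value = 0.769603.
Step 6: alpha = 0.1. fail to reject H0.

H = 1.1310, df = 3, p = 0.769603, fail to reject H0.


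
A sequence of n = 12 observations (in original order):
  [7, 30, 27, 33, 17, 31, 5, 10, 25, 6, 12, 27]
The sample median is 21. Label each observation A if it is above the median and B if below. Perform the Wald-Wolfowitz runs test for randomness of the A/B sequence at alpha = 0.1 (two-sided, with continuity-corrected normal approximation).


Step 1: Compute median = 21; label A = above, B = below.
Labels in order: BAAABABBABBA  (n_A = 6, n_B = 6)
Step 2: Count runs R = 8.
Step 3: Under H0 (random ordering), E[R] = 2*n_A*n_B/(n_A+n_B) + 1 = 2*6*6/12 + 1 = 7.0000.
        Var[R] = 2*n_A*n_B*(2*n_A*n_B - n_A - n_B) / ((n_A+n_B)^2 * (n_A+n_B-1)) = 4320/1584 = 2.7273.
        SD[R] = 1.6514.
Step 4: Continuity-corrected z = (R - 0.5 - E[R]) / SD[R] = (8 - 0.5 - 7.0000) / 1.6514 = 0.3028.
Step 5: Two-sided p-value via normal approximation = 2*(1 - Phi(|z|)) = 0.762069.
Step 6: alpha = 0.1. fail to reject H0.

R = 8, z = 0.3028, p = 0.762069, fail to reject H0.


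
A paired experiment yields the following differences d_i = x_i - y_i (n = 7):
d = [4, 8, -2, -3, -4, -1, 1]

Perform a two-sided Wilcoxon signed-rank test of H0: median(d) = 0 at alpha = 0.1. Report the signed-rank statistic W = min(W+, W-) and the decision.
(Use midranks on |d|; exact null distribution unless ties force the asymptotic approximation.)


Step 1: Drop any zero differences (none here) and take |d_i|.
|d| = [4, 8, 2, 3, 4, 1, 1]
Step 2: Midrank |d_i| (ties get averaged ranks).
ranks: |4|->5.5, |8|->7, |2|->3, |3|->4, |4|->5.5, |1|->1.5, |1|->1.5
Step 3: Attach original signs; sum ranks with positive sign and with negative sign.
W+ = 5.5 + 7 + 1.5 = 14
W- = 3 + 4 + 5.5 + 1.5 = 14
(Check: W+ + W- = 28 should equal n(n+1)/2 = 28.)
Step 4: Test statistic W = min(W+, W-) = 14.
Step 5: Ties in |d|, so use the tie-corrected normal approximation.
        E[W] = n(n+1)/4 = 7*8/4 = 14.
        Tie groups: |d|=1 (t=2), |d|=4 (t=2); sum(t^3 - t) = 12.
        Var[W] = n(n+1)(2n+1)/24 - sum(t^3-t)/48 = 840/24 - 12/48 = 34.75.
        z = (W - E[W]) / sqrt(Var[W]) = (14 - 14) / 5.8949 = 0.0000.
        Two-sided p = 2*Phi(z) = 1.000000.
Step 6: alpha = 0.1. fail to reject H0.

W+ = 14, W- = 14, W = min = 14, p = 1.000000, fail to reject H0.


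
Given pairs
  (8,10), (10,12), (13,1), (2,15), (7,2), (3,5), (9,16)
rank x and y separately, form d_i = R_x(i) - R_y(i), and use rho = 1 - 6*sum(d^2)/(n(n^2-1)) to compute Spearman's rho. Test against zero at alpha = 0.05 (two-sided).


Step 1: Rank x and y separately (midranks; no ties here).
rank(x): 8->4, 10->6, 13->7, 2->1, 7->3, 3->2, 9->5
rank(y): 10->4, 12->5, 1->1, 15->6, 2->2, 5->3, 16->7
Step 2: d_i = R_x(i) - R_y(i); compute d_i^2.
  (4-4)^2=0, (6-5)^2=1, (7-1)^2=36, (1-6)^2=25, (3-2)^2=1, (2-3)^2=1, (5-7)^2=4
sum(d^2) = 68.
Step 3: rho = 1 - 6*68 / (7*(7^2 - 1)) = 1 - 408/336 = -0.214286.
Step 4: Under H0, t = rho * sqrt((n-2)/(1-rho^2)) = -0.4906 ~ t(5).
Step 5: Two-sided p-value from the t-distribution with 5 df = 0.644512.
Step 6: alpha = 0.05. fail to reject H0.

rho = -0.2143, p = 0.644512, fail to reject H0 at alpha = 0.05.


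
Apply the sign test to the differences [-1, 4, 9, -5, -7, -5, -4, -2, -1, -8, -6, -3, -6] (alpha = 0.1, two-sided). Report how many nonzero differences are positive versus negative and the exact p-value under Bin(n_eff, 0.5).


Step 1: Discard zero differences. Original n = 13; n_eff = number of nonzero differences = 13.
Nonzero differences (with sign): -1, +4, +9, -5, -7, -5, -4, -2, -1, -8, -6, -3, -6
Step 2: Count signs: positive = 2, negative = 11.
Step 3: Under H0: P(positive) = 0.5, so the number of positives S ~ Bin(13, 0.5).
Step 4: Two-sided exact p-value = sum of Bin(13,0.5) probabilities at or below the observed probability = 0.022461.
Step 5: alpha = 0.1. reject H0.

n_eff = 13, pos = 2, neg = 11, p = 0.022461, reject H0.


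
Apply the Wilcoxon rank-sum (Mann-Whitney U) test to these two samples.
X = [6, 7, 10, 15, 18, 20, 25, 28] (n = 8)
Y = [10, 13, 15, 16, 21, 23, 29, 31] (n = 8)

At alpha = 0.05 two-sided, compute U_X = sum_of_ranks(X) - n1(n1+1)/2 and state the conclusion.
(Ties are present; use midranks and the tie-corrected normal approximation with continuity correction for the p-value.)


Step 1: Combine and sort all 16 observations; assign midranks.
sorted (value, group): (6,X), (7,X), (10,X), (10,Y), (13,Y), (15,X), (15,Y), (16,Y), (18,X), (20,X), (21,Y), (23,Y), (25,X), (28,X), (29,Y), (31,Y)
ranks: 6->1, 7->2, 10->3.5, 10->3.5, 13->5, 15->6.5, 15->6.5, 16->8, 18->9, 20->10, 21->11, 23->12, 25->13, 28->14, 29->15, 31->16
Step 2: Rank sum for X: R1 = 1 + 2 + 3.5 + 6.5 + 9 + 10 + 13 + 14 = 59.
Step 3: U_X = R1 - n1(n1+1)/2 = 59 - 8*9/2 = 59 - 36 = 23.
       U_Y = n1*n2 - U_X = 64 - 23 = 41.
Step 4: Ties are present, so use the tie-corrected normal approximation (with continuity correction) for the p-value.
Step 5: p-value = 0.371325; compare to alpha = 0.05. fail to reject H0.

U_X = 23, p = 0.371325, fail to reject H0 at alpha = 0.05.
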